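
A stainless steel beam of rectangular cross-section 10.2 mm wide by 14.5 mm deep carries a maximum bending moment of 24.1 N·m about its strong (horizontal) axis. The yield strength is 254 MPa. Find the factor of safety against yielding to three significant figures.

n = 3.77

Section modulus S = bh²/6 = 10.2×14.5²/6 = 357.4 mm³.
σ = M/S = 24100/357.4 = 67.43 MPa.
n = 254/67.43 = 3.767.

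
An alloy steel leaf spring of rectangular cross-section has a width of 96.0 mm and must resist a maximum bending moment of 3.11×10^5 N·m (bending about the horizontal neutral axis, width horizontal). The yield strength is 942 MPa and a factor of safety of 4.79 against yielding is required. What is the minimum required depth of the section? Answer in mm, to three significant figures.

h = 314 mm

σ_allow = 942/4.79 = 196.7 MPa.
For a rectangular section σ = 6M/(bh²), so h² = 6M/(b σ_allow) = 6×3.1100×10^8/(96.0×196.7) = 98840 mm².
h = 314.4 mm.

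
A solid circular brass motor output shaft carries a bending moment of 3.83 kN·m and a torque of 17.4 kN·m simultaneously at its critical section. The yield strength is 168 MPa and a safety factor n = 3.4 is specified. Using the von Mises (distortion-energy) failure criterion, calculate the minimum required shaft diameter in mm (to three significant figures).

σ_allow = σ_y/n = 168/3.4 = 49.41 MPa.
For a solid shaft σ_b = 32M/(πd³) and τ = 16T/(πd³), so the von Mises stress is σ' = (16/πd³)·√(4M²+3T²).
√(4M²+3T²) = √(4×(3.830×10^6)² + 3×(1.740×10^7)²) = 3.110×10^7 N·mm.
d³ = 16×3.110×10^7/(π×49.41) = 3.205×10^6 mm³.
d = 147.4 mm.

d = 147 mm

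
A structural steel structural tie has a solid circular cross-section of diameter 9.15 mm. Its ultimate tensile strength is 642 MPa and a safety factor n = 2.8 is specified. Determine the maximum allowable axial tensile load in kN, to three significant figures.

F_allow = 15.1 kN

σ_allow = 642/2.8 = 229.3 MPa.
A = πd²/4 = π×9.15²/4 = 65.76 mm².
F_allow = σ_allow × A = 229.3×65.76 = 15080 N.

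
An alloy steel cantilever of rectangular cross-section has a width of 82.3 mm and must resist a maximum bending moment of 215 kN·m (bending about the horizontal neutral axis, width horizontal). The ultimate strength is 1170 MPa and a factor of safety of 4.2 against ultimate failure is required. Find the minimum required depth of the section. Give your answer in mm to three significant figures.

h = 237 mm

σ_allow = 1170/4.2 = 278.6 MPa.
For a rectangular section σ = 6M/(bh²), so h² = 6M/(b σ_allow) = 6×2.1500×10^8/(82.3×278.6) = 56270 mm².
h = 237.2 mm.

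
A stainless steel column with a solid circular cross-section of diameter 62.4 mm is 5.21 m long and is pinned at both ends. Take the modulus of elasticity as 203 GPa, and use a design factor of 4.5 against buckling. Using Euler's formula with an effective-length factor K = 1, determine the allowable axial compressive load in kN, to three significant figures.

P_allow = 12.2 kN

I = πd⁴/64 = π×62.4⁴/64 = 744200 mm⁴.
Effective length L_e = KL = 1×5.21 m = 5210 mm.
Euler critical load P_cr = π²EI/L_e² = π²×203000×744200/5210² = 54930 N.
P_allow = P_cr/n = 54930/4.5 = 12210 N.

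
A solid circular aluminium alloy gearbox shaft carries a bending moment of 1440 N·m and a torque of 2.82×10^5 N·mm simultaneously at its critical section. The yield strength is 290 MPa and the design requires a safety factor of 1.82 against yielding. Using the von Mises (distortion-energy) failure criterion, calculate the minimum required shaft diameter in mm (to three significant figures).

d = 45.4 mm

σ_allow = σ_y/n = 290/1.82 = 159.3 MPa.
For a solid shaft σ_b = 32M/(πd³) and τ = 16T/(πd³), so the von Mises stress is σ' = (16/πd³)·√(4M²+3T²).
√(4M²+3T²) = √(4×(1.440×10^6)² + 3×(282000)²) = 2.921×10^6 N·mm.
d³ = 16×2.921×10^6/(π×159.3) = 93370 mm³.
d = 45.37 mm.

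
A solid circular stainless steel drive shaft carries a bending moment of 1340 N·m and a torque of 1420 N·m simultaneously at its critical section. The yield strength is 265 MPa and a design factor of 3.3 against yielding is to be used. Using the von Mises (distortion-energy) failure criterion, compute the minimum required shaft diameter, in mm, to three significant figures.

d = 61.3 mm

σ_allow = σ_y/n = 265/3.3 = 80.30 MPa.
For a solid shaft σ_b = 32M/(πd³) and τ = 16T/(πd³), so the von Mises stress is σ' = (16/πd³)·√(4M²+3T²).
√(4M²+3T²) = √(4×(1.340×10^6)² + 3×(1.420×10^6)²) = 3.638×10^6 N·mm.
d³ = 16×3.638×10^6/(π×80.30) = 230700 mm³.
d = 61.33 mm.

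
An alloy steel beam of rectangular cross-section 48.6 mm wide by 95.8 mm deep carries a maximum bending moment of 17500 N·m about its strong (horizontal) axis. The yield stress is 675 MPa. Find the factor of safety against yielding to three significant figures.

Section modulus S = bh²/6 = 48.6×95.8²/6 = 74340 mm³.
σ = M/S = 1.7500×10^7/74340 = 235.4 MPa.
n = 675/235.4 = 2.867.

n = 2.87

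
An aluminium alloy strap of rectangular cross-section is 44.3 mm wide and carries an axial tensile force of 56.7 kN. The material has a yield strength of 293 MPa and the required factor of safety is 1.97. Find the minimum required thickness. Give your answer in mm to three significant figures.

σ_allow = 293/1.97 = 148.7 MPa.
Required area A = F/σ_allow = 56700/148.7 = 381.2 mm².
t = A/w = 381.2/44.3 = 8.606 mm.

t = 8.61 mm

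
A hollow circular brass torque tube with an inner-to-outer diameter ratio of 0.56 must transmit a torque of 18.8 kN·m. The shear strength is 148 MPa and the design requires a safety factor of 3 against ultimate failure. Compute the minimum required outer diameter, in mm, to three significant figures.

τ_allow = 148/3 = 49.33 MPa.
For a hollow shaft τ = 16T/[πd_o³(1−k⁴)] with k = 0.56, so 1−k⁴ = 0.9017.
d_o³ = 16T/[π τ_allow (1−k⁴)] = 16×1.8800×10^7/(π×49.33×0.9017) = 2.153×10^6 mm³.
d_o = 129.1 mm.

d_o = 129 mm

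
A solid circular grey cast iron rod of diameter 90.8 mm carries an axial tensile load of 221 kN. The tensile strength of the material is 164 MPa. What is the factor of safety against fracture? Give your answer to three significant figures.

A = πd²/4 = 6475 mm².
σ = F/A = 221000/6475 = 34.13 MPa.
n = 164/34.13 = 4.805.

n = 4.81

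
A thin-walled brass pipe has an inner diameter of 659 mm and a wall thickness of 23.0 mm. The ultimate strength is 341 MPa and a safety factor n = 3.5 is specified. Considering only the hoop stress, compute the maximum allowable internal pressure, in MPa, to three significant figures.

σ_allow = 341/3.5 = 97.43 MPa.
σ_h = pD/(2t) → p_allow = 2σ_allow t/D = 2×97.43×23.0/659 = 6.801 MPa.

p_allow = 6.80 MPa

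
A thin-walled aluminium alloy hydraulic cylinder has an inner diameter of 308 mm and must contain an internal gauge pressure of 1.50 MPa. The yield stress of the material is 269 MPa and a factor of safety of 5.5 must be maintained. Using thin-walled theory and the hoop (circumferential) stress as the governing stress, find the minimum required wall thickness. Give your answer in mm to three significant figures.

σ_allow = 269/5.5 = 48.91 MPa.
Hoop stress σ_h = pD/(2t), so t = pD/(2σ_allow) = 1.50×308/(2×48.91) = 4.723 mm.

t = 4.72 mm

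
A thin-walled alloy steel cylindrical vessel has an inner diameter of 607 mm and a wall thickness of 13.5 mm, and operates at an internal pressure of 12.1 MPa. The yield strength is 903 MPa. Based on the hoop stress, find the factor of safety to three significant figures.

n = 3.32

σ_h = pD/(2t) = 12.1×607/(2×13.5) = 272.0 MPa.
n = 903/272.0 = 3.320.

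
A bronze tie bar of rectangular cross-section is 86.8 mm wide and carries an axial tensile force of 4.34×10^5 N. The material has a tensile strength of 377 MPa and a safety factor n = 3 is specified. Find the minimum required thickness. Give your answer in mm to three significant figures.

σ_allow = 377/3 = 125.7 MPa.
Required area A = F/σ_allow = 434000/125.7 = 3454 mm².
t = A/w = 3454/86.8 = 39.79 mm.

t = 39.8 mm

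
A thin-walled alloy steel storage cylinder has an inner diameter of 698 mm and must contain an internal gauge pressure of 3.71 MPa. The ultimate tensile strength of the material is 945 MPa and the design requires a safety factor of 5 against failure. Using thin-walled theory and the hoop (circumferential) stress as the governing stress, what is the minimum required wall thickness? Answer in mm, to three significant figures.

t = 6.85 mm

σ_allow = 945/5 = 189.0 MPa.
Hoop stress σ_h = pD/(2t), so t = pD/(2σ_allow) = 3.71×698/(2×189.0) = 6.851 mm.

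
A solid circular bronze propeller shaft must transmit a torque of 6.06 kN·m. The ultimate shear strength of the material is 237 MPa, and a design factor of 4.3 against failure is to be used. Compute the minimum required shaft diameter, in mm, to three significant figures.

Allowable shear stress τ_allow = 237/4.3 = 55.12 MPa.
For a solid shaft τ = 16T/(πd³), so d³ = 16T/(π τ_allow) = 16×6060000/(π×55.12) = 560000 mm³.
d = (560000)^(1/3) = 82.42 mm.

d = 82.4 mm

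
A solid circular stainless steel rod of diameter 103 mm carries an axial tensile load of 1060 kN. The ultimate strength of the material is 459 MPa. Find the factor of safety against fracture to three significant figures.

A = πd²/4 = 8332 mm².
σ = F/A = 1060000/8332 = 127.2 MPa.
n = 459/127.2 = 3.608.

n = 3.61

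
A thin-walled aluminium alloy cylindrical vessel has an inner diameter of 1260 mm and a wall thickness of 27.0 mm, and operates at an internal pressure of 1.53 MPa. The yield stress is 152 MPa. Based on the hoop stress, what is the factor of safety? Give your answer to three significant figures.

n = 4.26

σ_h = pD/(2t) = 1.53×1260/(2×27.0) = 35.70 MPa.
n = 152/35.70 = 4.258.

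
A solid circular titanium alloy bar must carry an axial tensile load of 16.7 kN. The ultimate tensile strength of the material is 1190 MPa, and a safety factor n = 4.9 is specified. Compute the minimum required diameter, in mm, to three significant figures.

d = 9.36 mm

Allowable stress σ_allow = 1190/4.9 = 242.9 MPa.
Required area A = F/σ_allow = 16700/242.9 = 68.76 mm².
A = πd²/4 → d = √(4A/π) = 9.357 mm.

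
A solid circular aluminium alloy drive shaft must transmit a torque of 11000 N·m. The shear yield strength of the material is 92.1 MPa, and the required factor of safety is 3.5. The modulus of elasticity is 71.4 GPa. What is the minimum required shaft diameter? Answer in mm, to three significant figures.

Allowable shear stress τ_allow = 92.1/3.5 = 26.31 MPa.
For a solid shaft τ = 16T/(πd³), so d³ = 16T/(π τ_allow) = 16×1.1000×10^7/(π×26.31) = 2.129×10^6 mm³.
d = (2.129×10^6)^(1/3) = 128.6 mm.

d = 129 mm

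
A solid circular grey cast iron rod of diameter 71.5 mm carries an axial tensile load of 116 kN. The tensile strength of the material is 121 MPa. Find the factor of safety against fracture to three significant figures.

n = 4.19

A = πd²/4 = 4015 mm².
σ = F/A = 116000/4015 = 28.89 MPa.
n = 121/28.89 = 4.188.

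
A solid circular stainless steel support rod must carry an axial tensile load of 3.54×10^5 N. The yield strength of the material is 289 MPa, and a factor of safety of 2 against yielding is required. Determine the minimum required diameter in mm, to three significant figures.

d = 55.8 mm

Allowable stress σ_allow = 289/2 = 144.5 MPa.
Required area A = F/σ_allow = 354000/144.5 = 2450 mm².
A = πd²/4 → d = √(4A/π) = 55.85 mm.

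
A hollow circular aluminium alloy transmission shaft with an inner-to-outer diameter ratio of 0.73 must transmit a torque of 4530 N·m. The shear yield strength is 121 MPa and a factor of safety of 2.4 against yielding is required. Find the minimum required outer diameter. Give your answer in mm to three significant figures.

τ_allow = 121/2.4 = 50.42 MPa.
For a hollow shaft τ = 16T/[πd_o³(1−k⁴)] with k = 0.73, so 1−k⁴ = 0.7160.
d_o³ = 16T/[π τ_allow (1−k⁴)] = 16×4530000/(π×50.42×0.7160) = 639100 mm³.
d_o = 86.14 mm.

d_o = 86.1 mm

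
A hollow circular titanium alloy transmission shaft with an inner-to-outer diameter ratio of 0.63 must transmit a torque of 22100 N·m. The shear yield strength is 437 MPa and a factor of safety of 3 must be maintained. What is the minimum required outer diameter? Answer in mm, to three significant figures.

τ_allow = 437/3 = 145.7 MPa.
For a hollow shaft τ = 16T/[πd_o³(1−k⁴)] with k = 0.63, so 1−k⁴ = 0.8425.
d_o³ = 16T/[π τ_allow (1−k⁴)] = 16×2.2100×10^7/(π×145.7×0.8425) = 917200 mm³.
d_o = 97.16 mm.

d_o = 97.2 mm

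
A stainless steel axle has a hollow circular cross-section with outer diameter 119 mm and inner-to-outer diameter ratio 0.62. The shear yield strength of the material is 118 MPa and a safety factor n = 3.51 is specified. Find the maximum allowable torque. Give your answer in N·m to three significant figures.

T_allow = 9480 N·m

τ_allow = 118/3.51 = 33.62 MPa.
For a hollow shaft T_allow = τ_allow·πd_o³(1−k⁴)/16 with 1−k⁴ = 0.8522, so πd_o³(1−k⁴)/16 = 282000 mm³.
T_allow = 33.62×282000 = 9.480×10^6 N·mm = 9480 N·m.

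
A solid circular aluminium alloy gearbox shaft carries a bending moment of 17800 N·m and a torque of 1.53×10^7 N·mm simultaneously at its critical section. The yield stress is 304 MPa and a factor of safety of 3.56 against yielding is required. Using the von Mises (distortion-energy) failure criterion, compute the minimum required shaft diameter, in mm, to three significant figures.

σ_allow = σ_y/n = 304/3.56 = 85.39 MPa.
For a solid shaft σ_b = 32M/(πd³) and τ = 16T/(πd³), so the von Mises stress is σ' = (16/πd³)·√(4M²+3T²).
√(4M²+3T²) = √(4×(1.780×10^7)² + 3×(1.530×10^7)²) = 4.438×10^7 N·mm.
d³ = 16×4.438×10^7/(π×85.39) = 2.647×10^6 mm³.
d = 138.3 mm.

d = 138 mm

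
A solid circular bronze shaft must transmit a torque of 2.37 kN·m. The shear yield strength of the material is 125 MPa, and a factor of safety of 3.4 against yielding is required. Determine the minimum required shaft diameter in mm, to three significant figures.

Allowable shear stress τ_allow = 125/3.4 = 36.76 MPa.
For a solid shaft τ = 16T/(πd³), so d³ = 16T/(π τ_allow) = 16×2370000/(π×36.76) = 328300 mm³.
d = (328300)^(1/3) = 68.99 mm.

d = 69.0 mm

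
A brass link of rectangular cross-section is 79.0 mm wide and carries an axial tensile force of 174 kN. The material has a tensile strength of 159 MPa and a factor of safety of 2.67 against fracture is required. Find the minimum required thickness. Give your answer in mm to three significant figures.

t = 37.0 mm

σ_allow = 159/2.67 = 59.55 MPa.
Required area A = F/σ_allow = 174000/59.55 = 2922 mm².
t = A/w = 2922/79.0 = 36.99 mm.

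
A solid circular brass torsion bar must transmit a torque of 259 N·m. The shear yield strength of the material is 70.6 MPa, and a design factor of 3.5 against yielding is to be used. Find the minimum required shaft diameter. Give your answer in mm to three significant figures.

d = 40.3 mm

Allowable shear stress τ_allow = 70.6/3.5 = 20.17 MPa.
For a solid shaft τ = 16T/(πd³), so d³ = 16T/(π τ_allow) = 16×259000/(π×20.17) = 65390 mm³.
d = (65390)^(1/3) = 40.29 mm.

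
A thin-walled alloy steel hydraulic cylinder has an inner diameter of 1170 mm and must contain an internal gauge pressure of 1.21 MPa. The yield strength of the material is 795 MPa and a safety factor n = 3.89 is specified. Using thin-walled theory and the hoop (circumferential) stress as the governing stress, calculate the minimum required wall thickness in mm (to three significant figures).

σ_allow = 795/3.89 = 204.4 MPa.
Hoop stress σ_h = pD/(2t), so t = pD/(2σ_allow) = 1.21×1170/(2×204.4) = 3.464 mm.

t = 3.46 mm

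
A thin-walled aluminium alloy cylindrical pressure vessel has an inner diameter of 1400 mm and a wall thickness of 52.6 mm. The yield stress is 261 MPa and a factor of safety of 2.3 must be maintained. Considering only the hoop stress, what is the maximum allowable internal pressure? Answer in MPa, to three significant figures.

σ_allow = 261/2.3 = 113.5 MPa.
σ_h = pD/(2t) → p_allow = 2σ_allow t/D = 2×113.5×52.6/1400 = 8.527 MPa.

p_allow = 8.53 MPa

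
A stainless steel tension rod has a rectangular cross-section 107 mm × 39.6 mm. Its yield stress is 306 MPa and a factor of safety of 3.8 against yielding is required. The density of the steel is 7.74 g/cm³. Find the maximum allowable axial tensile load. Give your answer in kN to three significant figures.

F_allow = 341 kN

σ_allow = 306/3.8 = 80.53 MPa.
A = 107×39.6 = 4237 mm².
F_allow = σ_allow × A = 80.53×4237 = 341200 N.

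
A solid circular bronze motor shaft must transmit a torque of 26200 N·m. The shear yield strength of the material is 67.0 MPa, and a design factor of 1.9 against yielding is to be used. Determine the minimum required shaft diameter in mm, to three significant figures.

d = 156 mm

Allowable shear stress τ_allow = 67.0/1.9 = 35.26 MPa.
For a solid shaft τ = 16T/(πd³), so d³ = 16T/(π τ_allow) = 16×2.6200×10^7/(π×35.26) = 3.784×10^6 mm³.
d = (3.784×10^6)^(1/3) = 155.8 mm.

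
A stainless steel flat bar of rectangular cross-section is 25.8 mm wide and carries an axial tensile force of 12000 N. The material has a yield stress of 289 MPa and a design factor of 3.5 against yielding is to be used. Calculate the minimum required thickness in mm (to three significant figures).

t = 5.63 mm

σ_allow = 289/3.5 = 82.57 MPa.
Required area A = F/σ_allow = 12000/82.57 = 145.3 mm².
t = A/w = 145.3/25.8 = 5.633 mm.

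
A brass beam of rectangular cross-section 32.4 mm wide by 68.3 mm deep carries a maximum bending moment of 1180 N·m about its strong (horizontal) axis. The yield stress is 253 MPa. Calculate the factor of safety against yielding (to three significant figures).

n = 5.40

Section modulus S = bh²/6 = 32.4×68.3²/6 = 25190 mm³.
σ = M/S = 1180000/25190 = 46.84 MPa.
n = 253/46.84 = 5.401.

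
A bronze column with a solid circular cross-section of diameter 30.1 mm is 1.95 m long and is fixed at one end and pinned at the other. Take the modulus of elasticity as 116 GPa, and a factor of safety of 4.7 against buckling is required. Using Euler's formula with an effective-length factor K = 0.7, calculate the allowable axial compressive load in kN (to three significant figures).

I = πd⁴/64 = π×30.1⁴/64 = 40290 mm⁴.
Effective length L_e = KL = 0.7×1.95 m = 1365 mm.
Euler critical load P_cr = π²EI/L_e² = π²×116000×40290/1365² = 24760 N.
P_allow = P_cr/n = 24760/4.7 = 5268 N.

P_allow = 5.27 kN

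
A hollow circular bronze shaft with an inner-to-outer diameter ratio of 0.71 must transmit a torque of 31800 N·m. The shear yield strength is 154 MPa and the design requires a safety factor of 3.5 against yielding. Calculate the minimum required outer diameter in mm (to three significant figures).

τ_allow = 154/3.5 = 44.00 MPa.
For a hollow shaft τ = 16T/[πd_o³(1−k⁴)] with k = 0.71, so 1−k⁴ = 0.7459.
d_o³ = 16T/[π τ_allow (1−k⁴)] = 16×3.1800×10^7/(π×44.00×0.7459) = 4.935×10^6 mm³.
d_o = 170.3 mm.

d_o = 170 mm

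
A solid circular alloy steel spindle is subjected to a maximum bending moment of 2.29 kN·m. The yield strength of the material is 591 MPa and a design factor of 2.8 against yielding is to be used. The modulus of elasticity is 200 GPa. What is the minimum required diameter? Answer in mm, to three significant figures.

d = 48.0 mm

σ_allow = 591/2.8 = 211.1 MPa.
For a solid circular section σ = 32M/(πd³), so d³ = 32M/(π σ_allow) = 32×2290000/(π×211.1) = 110500 mm³.
d = 47.99 mm.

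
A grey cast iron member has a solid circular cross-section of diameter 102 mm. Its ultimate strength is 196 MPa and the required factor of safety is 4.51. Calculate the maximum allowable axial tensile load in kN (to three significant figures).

σ_allow = 196/4.51 = 43.46 MPa.
A = πd²/4 = π×102²/4 = 8171 mm².
F_allow = σ_allow × A = 43.46×8171 = 355100 N.

F_allow = 355 kN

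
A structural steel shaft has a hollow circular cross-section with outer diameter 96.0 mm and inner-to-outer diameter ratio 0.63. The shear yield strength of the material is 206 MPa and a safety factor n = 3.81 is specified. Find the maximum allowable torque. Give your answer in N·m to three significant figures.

τ_allow = 206/3.81 = 54.07 MPa.
For a hollow shaft T_allow = τ_allow·πd_o³(1−k⁴)/16 with 1−k⁴ = 0.8425, so πd_o³(1−k⁴)/16 = 146400 mm³.
T_allow = 54.07×146400 = 7.913×10^6 N·mm = 7913 N·m.

T_allow = 7910 N·m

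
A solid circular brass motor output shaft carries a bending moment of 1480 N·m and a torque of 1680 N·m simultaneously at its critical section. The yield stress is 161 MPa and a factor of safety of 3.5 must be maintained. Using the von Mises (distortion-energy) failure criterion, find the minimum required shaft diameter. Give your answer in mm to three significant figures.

d = 77.2 mm

σ_allow = σ_y/n = 161/3.5 = 46.00 MPa.
For a solid shaft σ_b = 32M/(πd³) and τ = 16T/(πd³), so the von Mises stress is σ' = (16/πd³)·√(4M²+3T²).
√(4M²+3T²) = √(4×(1.480×10^6)² + 3×(1.680×10^6)²) = 4.151×10^6 N·mm.
d³ = 16×4.151×10^6/(π×46.00) = 459600 mm³.
d = 77.17 mm.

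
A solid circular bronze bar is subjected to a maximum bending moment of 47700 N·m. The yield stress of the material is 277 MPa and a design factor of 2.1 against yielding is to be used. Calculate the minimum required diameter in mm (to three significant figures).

σ_allow = 277/2.1 = 131.9 MPa.
For a solid circular section σ = 32M/(πd³), so d³ = 32M/(π σ_allow) = 32×4.7700×10^7/(π×131.9) = 3.683×10^6 mm³.
d = 154.4 mm.

d = 154 mm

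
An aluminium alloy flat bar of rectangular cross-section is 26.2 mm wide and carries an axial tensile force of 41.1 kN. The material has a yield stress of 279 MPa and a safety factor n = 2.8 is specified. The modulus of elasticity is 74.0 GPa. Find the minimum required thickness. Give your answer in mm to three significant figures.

t = 15.7 mm

σ_allow = 279/2.8 = 99.64 MPa.
Required area A = F/σ_allow = 41100/99.64 = 412.5 mm².
t = A/w = 412.5/26.2 = 15.74 mm.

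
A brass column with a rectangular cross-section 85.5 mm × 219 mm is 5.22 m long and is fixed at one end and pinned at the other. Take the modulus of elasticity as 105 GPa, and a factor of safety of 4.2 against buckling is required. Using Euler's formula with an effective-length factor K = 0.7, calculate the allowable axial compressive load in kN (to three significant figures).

Buckling occurs about the weak axis: I_min = h·b³/12 = 219×85.5³/12 = 1.141×10^7 mm⁴ (b = 85.5 mm is the smaller dimension).
Effective length L_e = KL = 0.7×5.22 m = 3654 mm.
Euler critical load P_cr = π²EI/L_e² = π²×105000×1.141×10^7/3654² = 885300 N.
P_allow = P_cr/n = 885300/4.2 = 210800 N.

P_allow = 211 kN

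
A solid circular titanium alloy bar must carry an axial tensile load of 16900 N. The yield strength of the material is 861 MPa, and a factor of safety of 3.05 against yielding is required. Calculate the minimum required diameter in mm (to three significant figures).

Allowable stress σ_allow = 861/3.05 = 282.3 MPa.
Required area A = F/σ_allow = 16900/282.3 = 59.87 mm².
A = πd²/4 → d = √(4A/π) = 8.731 mm.

d = 8.73 mm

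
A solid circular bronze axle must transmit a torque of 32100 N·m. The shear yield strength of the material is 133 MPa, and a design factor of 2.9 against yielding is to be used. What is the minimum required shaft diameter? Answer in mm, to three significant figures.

Allowable shear stress τ_allow = 133/2.9 = 45.86 MPa.
For a solid shaft τ = 16T/(πd³), so d³ = 16T/(π τ_allow) = 16×3.2100×10^7/(π×45.86) = 3.565×10^6 mm³.
d = (3.565×10^6)^(1/3) = 152.8 mm.

d = 153 mm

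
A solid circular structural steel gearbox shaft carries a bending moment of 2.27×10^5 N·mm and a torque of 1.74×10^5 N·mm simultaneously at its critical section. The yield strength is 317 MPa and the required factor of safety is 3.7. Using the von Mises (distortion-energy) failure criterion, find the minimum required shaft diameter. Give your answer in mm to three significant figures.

σ_allow = σ_y/n = 317/3.7 = 85.68 MPa.
For a solid shaft σ_b = 32M/(πd³) and τ = 16T/(πd³), so the von Mises stress is σ' = (16/πd³)·√(4M²+3T²).
√(4M²+3T²) = √(4×(227000)² + 3×(174000)²) = 544900 N·mm.
d³ = 16×544900/(π×85.68) = 32390 mm³.
d = 31.88 mm.

d = 31.9 mm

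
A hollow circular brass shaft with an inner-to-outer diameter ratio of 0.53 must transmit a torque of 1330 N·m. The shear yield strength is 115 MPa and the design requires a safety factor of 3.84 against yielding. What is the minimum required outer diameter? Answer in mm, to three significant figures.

τ_allow = 115/3.84 = 29.95 MPa.
For a hollow shaft τ = 16T/[πd_o³(1−k⁴)] with k = 0.53, so 1−k⁴ = 0.9211.
d_o³ = 16T/[π τ_allow (1−k⁴)] = 16×1330000/(π×29.95×0.9211) = 245600 mm³.
d_o = 62.62 mm.

d_o = 62.6 mm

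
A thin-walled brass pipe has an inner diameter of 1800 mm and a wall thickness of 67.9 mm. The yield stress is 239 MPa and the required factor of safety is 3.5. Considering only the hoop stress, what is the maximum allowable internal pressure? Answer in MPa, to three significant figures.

σ_allow = 239/3.5 = 68.29 MPa.
σ_h = pD/(2t) → p_allow = 2σ_allow t/D = 2×68.29×67.9/1800 = 5.152 MPa.

p_allow = 5.15 MPa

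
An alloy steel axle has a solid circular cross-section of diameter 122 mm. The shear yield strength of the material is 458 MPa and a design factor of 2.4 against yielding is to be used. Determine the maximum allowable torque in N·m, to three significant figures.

T_allow = 68000 N·m

τ_allow = 458/2.4 = 190.8 MPa.
For a solid shaft T_allow = τ_allow·πd³/16; πd³/16 = π×122³/16 = 356500 mm³.
T_allow = 190.8×356500 = 6.804×10^7 N·mm = 68040 N·m.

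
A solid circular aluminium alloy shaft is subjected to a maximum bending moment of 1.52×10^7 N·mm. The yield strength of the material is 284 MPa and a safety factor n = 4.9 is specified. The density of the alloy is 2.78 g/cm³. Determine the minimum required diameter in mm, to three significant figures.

σ_allow = 284/4.9 = 57.96 MPa.
For a solid circular section σ = 32M/(πd³), so d³ = 32M/(π σ_allow) = 32×1.5200×10^7/(π×57.96) = 2.671×10^6 mm³.
d = 138.8 mm.

d = 139 mm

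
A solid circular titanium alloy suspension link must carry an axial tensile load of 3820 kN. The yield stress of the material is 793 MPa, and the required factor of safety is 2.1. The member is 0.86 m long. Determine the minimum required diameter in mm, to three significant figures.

Allowable stress σ_allow = 793/2.1 = 377.6 MPa.
Required area A = F/σ_allow = 3820000/377.6 = 10120 mm².
A = πd²/4 → d = √(4A/π) = 113.5 mm.

d = 113 mm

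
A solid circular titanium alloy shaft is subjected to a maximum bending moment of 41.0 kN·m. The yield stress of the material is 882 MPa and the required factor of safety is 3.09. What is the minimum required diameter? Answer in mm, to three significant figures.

d = 114 mm

σ_allow = 882/3.09 = 285.4 MPa.
For a solid circular section σ = 32M/(πd³), so d³ = 32M/(π σ_allow) = 32×4.1000×10^7/(π×285.4) = 1.463×10^6 mm³.
d = 113.5 mm.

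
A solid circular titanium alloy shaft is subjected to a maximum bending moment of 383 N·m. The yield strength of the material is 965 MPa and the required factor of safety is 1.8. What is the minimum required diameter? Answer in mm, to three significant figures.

σ_allow = 965/1.8 = 536.1 MPa.
For a solid circular section σ = 32M/(πd³), so d³ = 32M/(π σ_allow) = 32×383000/(π×536.1) = 7277 mm³.
d = 19.38 mm.

d = 19.4 mm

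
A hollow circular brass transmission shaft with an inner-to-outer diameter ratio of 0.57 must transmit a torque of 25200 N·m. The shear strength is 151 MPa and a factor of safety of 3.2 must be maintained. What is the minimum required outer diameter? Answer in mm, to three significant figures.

τ_allow = 151/3.2 = 47.19 MPa.
For a hollow shaft τ = 16T/[πd_o³(1−k⁴)] with k = 0.57, so 1−k⁴ = 0.8944.
d_o³ = 16T/[π τ_allow (1−k⁴)] = 16×2.5200×10^7/(π×47.19×0.8944) = 3.041×10^6 mm³.
d_o = 144.9 mm.

d_o = 145 mm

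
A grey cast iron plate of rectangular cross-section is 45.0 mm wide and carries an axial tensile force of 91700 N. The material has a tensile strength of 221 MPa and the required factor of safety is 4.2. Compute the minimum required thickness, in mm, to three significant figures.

σ_allow = 221/4.2 = 52.62 MPa.
Required area A = F/σ_allow = 91700/52.62 = 1743 mm².
t = A/w = 1743/45.0 = 38.73 mm.

t = 38.7 mm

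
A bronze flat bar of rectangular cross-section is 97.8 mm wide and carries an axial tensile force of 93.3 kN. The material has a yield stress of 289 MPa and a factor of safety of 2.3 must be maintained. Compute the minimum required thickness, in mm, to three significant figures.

σ_allow = 289/2.3 = 125.7 MPa.
Required area A = F/σ_allow = 93300/125.7 = 742.5 mm².
t = A/w = 742.5/97.8 = 7.592 mm.

t = 7.59 mm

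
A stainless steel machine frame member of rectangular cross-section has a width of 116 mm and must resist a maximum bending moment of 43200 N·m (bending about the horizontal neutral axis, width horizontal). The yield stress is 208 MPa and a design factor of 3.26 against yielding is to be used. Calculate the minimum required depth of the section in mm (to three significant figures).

h = 187 mm

σ_allow = 208/3.26 = 63.80 MPa.
For a rectangular section σ = 6M/(bh²), so h² = 6M/(b σ_allow) = 6×4.3200×10^7/(116×63.80) = 35020 mm².
h = 187.1 mm.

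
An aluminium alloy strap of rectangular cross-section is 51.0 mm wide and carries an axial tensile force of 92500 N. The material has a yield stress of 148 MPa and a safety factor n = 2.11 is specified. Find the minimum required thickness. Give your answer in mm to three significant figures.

σ_allow = 148/2.11 = 70.14 MPa.
Required area A = F/σ_allow = 92500/70.14 = 1319 mm².
t = A/w = 1319/51.0 = 25.86 mm.

t = 25.9 mm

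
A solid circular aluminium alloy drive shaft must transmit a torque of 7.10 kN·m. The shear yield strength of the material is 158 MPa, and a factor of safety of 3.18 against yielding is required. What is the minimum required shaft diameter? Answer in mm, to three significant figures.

Allowable shear stress τ_allow = 158/3.18 = 49.69 MPa.
For a solid shaft τ = 16T/(πd³), so d³ = 16T/(π τ_allow) = 16×7100000/(π×49.69) = 727800 mm³.
d = (727800)^(1/3) = 89.95 mm.

d = 89.9 mm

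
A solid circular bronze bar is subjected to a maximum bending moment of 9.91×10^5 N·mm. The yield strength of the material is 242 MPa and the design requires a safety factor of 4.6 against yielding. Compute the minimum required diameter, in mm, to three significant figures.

d = 57.7 mm

σ_allow = 242/4.6 = 52.61 MPa.
For a solid circular section σ = 32M/(πd³), so d³ = 32M/(π σ_allow) = 32×991000/(π×52.61) = 191900 mm³.
d = 57.68 mm.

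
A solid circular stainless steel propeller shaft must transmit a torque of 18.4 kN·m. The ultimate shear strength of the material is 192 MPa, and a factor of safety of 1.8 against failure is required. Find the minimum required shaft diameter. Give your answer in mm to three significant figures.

d = 95.8 mm

Allowable shear stress τ_allow = 192/1.8 = 106.7 MPa.
For a solid shaft τ = 16T/(πd³), so d³ = 16T/(π τ_allow) = 16×1.8400×10^7/(π×106.7) = 878500 mm³.
d = (878500)^(1/3) = 95.78 mm.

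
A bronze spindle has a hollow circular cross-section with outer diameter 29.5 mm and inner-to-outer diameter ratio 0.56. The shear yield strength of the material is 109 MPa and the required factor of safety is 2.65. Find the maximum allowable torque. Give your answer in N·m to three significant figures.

τ_allow = 109/2.65 = 41.13 MPa.
For a hollow shaft T_allow = τ_allow·πd_o³(1−k⁴)/16 with 1−k⁴ = 0.9017, so πd_o³(1−k⁴)/16 = 4545 mm³.
T_allow = 41.13×4545 = 186900 N·mm = 186.9 N·m.

T_allow = 187 N·m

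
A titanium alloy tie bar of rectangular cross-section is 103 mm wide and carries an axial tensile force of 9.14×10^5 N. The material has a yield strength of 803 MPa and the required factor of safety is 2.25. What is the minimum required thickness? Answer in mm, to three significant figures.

σ_allow = 803/2.25 = 356.9 MPa.
Required area A = F/σ_allow = 914000/356.9 = 2561 mm².
t = A/w = 2561/103 = 24.86 mm.

t = 24.9 mm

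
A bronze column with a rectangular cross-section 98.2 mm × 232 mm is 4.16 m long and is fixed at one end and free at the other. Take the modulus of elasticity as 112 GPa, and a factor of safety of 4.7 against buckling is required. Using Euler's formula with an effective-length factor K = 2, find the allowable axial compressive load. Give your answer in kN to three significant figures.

P_allow = 62.2 kN

Buckling occurs about the weak axis: I_min = h·b³/12 = 232×98.2³/12 = 1.831×10^7 mm⁴ (b = 98.2 mm is the smaller dimension).
Effective length L_e = KL = 2×4.16 m = 8320 mm.
Euler critical load P_cr = π²EI/L_e² = π²×112000×1.831×10^7/8320² = 292400 N.
P_allow = P_cr/n = 292400/4.7 = 62200 N.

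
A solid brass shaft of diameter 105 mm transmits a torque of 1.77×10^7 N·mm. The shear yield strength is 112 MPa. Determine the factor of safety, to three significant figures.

n = 1.44

τ = 16T/(πd³) = 16×1.7700×10^7/(π×105³) = 77.87 MPa.
n = τ_limit/τ = 112/77.87 = 1.438.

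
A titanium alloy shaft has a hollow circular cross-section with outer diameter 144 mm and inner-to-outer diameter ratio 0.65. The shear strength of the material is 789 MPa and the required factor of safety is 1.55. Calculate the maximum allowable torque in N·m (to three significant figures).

T_allow = 2.45×10^5 N·m

τ_allow = 789/1.55 = 509.0 MPa.
For a hollow shaft T_allow = τ_allow·πd_o³(1−k⁴)/16 with 1−k⁴ = 0.8215, so πd_o³(1−k⁴)/16 = 481600 mm³.
T_allow = 509.0×481600 = 2.452×10^8 N·mm = 245200 N·m.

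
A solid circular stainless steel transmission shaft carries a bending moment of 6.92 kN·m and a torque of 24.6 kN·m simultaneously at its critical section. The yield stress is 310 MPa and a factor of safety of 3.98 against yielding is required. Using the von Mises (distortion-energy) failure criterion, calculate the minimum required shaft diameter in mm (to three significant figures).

d = 143 mm

σ_allow = σ_y/n = 310/3.98 = 77.89 MPa.
For a solid shaft σ_b = 32M/(πd³) and τ = 16T/(πd³), so the von Mises stress is σ' = (16/πd³)·√(4M²+3T²).
√(4M²+3T²) = √(4×(6.920×10^6)² + 3×(2.460×10^7)²) = 4.480×10^7 N·mm.
d³ = 16×4.480×10^7/(π×77.89) = 2.929×10^6 mm³.
d = 143.1 mm.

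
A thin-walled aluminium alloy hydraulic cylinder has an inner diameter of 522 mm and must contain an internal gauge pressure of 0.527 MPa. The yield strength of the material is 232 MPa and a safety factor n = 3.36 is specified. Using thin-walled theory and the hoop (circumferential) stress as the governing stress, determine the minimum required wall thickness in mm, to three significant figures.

t = 1.99 mm

σ_allow = 232/3.36 = 69.05 MPa.
Hoop stress σ_h = pD/(2t), so t = pD/(2σ_allow) = 0.527×522/(2×69.05) = 1.992 mm.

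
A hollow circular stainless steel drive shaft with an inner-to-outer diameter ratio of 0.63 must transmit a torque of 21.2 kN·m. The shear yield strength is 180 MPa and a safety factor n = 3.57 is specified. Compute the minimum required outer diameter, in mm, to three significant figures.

τ_allow = 180/3.57 = 50.42 MPa.
For a hollow shaft τ = 16T/[πd_o³(1−k⁴)] with k = 0.63, so 1−k⁴ = 0.8425.
d_o³ = 16T/[π τ_allow (1−k⁴)] = 16×2.1200×10^7/(π×50.42×0.8425) = 2.542×10^6 mm³.
d_o = 136.5 mm.

d_o = 136 mm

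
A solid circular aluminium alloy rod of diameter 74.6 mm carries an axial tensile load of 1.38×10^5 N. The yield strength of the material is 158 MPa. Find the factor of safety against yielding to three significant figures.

A = πd²/4 = 4371 mm².
σ = F/A = 138000/4371 = 31.57 MPa.
n = 158/31.57 = 5.004.

n = 5.00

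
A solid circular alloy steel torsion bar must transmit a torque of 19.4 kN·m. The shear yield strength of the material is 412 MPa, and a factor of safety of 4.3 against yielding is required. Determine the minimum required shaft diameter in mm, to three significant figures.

Allowable shear stress τ_allow = 412/4.3 = 95.81 MPa.
For a solid shaft τ = 16T/(πd³), so d³ = 16T/(π τ_allow) = 16×1.9400×10^7/(π×95.81) = 1.031×10^6 mm³.
d = (1.031×10^6)^(1/3) = 101.0 mm.

d = 101 mm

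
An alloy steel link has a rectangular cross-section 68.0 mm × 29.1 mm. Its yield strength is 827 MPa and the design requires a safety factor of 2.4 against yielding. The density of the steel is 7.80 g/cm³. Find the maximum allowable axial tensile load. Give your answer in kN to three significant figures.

σ_allow = 827/2.4 = 344.6 MPa.
A = 68.0×29.1 = 1979 mm².
F_allow = σ_allow × A = 344.6×1979 = 681900 N.

F_allow = 682 kN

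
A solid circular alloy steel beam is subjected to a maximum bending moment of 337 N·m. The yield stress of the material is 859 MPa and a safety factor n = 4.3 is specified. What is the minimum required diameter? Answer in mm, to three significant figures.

d = 25.8 mm

σ_allow = 859/4.3 = 199.8 MPa.
For a solid circular section σ = 32M/(πd³), so d³ = 32M/(π σ_allow) = 32×337000/(π×199.8) = 17180 mm³.
d = 25.80 mm.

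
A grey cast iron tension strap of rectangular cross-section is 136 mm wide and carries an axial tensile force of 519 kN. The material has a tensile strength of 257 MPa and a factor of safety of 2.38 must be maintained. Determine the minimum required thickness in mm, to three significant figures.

t = 35.3 mm

σ_allow = 257/2.38 = 108.0 MPa.
Required area A = F/σ_allow = 519000/108.0 = 4806 mm².
t = A/w = 4806/136 = 35.34 mm.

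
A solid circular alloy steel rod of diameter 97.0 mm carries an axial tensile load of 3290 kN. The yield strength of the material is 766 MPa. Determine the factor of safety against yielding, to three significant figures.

A = πd²/4 = 7390 mm².
σ = F/A = 3290000/7390 = 445.2 MPa.
n = 766/445.2 = 1.721.

n = 1.72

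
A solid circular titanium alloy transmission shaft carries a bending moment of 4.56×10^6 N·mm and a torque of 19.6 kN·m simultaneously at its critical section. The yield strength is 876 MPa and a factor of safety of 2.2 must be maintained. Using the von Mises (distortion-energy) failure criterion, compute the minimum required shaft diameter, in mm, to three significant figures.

d = 76.6 mm

σ_allow = σ_y/n = 876/2.2 = 398.2 MPa.
For a solid shaft σ_b = 32M/(πd³) and τ = 16T/(πd³), so the von Mises stress is σ' = (16/πd³)·√(4M²+3T²).
√(4M²+3T²) = √(4×(4.560×10^6)² + 3×(1.960×10^7)²) = 3.515×10^7 N·mm.
d³ = 16×3.515×10^7/(π×398.2) = 449600 mm³.
d = 76.61 mm.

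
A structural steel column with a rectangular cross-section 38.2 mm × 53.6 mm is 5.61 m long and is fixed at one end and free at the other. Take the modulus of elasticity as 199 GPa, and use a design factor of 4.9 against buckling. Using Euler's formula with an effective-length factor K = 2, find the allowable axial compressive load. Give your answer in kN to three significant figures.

P_allow = 0.793 kN

Buckling occurs about the weak axis: I_min = h·b³/12 = 53.6×38.2³/12 = 249000 mm⁴ (b = 38.2 mm is the smaller dimension).
Effective length L_e = KL = 2×5.61 m = 11220 mm.
Euler critical load P_cr = π²EI/L_e² = π²×199000×249000/11220² = 3885 N.
P_allow = P_cr/n = 3885/4.9 = 792.8 N.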